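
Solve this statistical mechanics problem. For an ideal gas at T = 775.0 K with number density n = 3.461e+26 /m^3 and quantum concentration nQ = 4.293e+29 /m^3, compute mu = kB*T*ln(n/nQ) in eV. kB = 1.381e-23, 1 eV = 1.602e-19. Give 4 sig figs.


Step 1: n/nQ = 3.461e+26/4.293e+29 = 0.0008062
Step 2: ln(n/nQ) = -7.123
Step 3: mu = kB*T*ln(n/nQ) = 1.07e-20*-7.123 = -7.624e-20 J
Step 4: Convert to eV: -7.624e-20/1.602e-19 = -0.4759 eV

-0.4759


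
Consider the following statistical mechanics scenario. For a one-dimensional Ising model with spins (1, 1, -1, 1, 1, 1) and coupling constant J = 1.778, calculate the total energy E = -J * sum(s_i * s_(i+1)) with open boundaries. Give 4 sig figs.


Step 1: Nearest-neighbor products: 1, -1, -1, 1, 1
Step 2: Sum of products = 1
Step 3: E = -1.778 * 1 = -1.778

-1.778


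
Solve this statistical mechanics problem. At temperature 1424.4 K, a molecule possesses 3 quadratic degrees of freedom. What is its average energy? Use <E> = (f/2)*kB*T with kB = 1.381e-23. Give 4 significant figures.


Step 1: f/2 = 3/2 = 1.5
Step 2: kB*T = 1.381e-23 * 1424.4 = 1.967e-20
Step 3: <E> = 1.5 * 1.967e-20 = 2.951e-20 J

2.951e-20


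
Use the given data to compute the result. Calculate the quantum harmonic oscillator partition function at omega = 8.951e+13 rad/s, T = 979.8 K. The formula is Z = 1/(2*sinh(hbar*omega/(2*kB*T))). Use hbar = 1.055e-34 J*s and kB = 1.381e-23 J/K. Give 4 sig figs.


Step 1: Compute x = hbar*omega/(kB*T) = 1.055e-34*8.951e+13/(1.381e-23*979.8) = 0.6979
Step 2: x/2 = 0.3489
Step 3: sinh(x/2) = 0.3561
Step 4: Z = 1/(2*0.3561) = 1.404

1.404


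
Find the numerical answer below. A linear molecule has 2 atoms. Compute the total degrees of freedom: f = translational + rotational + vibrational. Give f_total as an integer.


Step 1: Translational DOF = 3
Step 2: Rotational DOF (linear) = 2
Step 3: Vibrational DOF = 3*2 - 5 = 1
Step 4: Total = 3 + 2 + 1 = 6

6


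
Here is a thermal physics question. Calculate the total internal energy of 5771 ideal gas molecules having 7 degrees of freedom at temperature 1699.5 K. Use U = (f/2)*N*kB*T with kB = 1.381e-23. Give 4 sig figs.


Step 1: f/2 = 7/2 = 3.5
Step 2: N*kB*T = 5771*1.381e-23*1699.5 = 1.354e-16
Step 3: U = 3.5 * 1.354e-16 = 4.741e-16 J

4.741e-16


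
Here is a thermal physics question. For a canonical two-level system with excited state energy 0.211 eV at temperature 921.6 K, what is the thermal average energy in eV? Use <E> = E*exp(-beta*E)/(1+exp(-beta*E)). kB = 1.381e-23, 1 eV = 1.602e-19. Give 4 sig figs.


Step 1: beta*E = 0.211*1.602e-19/(1.381e-23*921.6) = 2.656
Step 2: exp(-beta*E) = 0.07024
Step 3: <E> = 0.211*0.07024/(1+0.07024) = 0.01385 eV

0.01385


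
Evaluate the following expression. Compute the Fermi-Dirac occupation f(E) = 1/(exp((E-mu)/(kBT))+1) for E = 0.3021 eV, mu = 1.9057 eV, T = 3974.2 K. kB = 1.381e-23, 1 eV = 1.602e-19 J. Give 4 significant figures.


Step 1: (E - mu) = 0.3021 - 1.9057 = -1.604 eV
Step 2: Convert: (E-mu)*eV = -2.569e-19 J
Step 3: x = (E-mu)*eV/(kB*T) = -4.681
Step 4: f = 1/(exp(-4.681)+1) = 0.9908

0.9908


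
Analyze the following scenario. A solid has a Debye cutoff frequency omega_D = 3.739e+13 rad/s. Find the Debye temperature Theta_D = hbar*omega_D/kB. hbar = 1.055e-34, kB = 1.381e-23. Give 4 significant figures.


Step 1: hbar*omega_D = 1.055e-34 * 3.739e+13 = 3.945e-21 J
Step 2: Theta_D = 3.945e-21 / 1.381e-23
Step 3: Theta_D = 285.6 K

285.6


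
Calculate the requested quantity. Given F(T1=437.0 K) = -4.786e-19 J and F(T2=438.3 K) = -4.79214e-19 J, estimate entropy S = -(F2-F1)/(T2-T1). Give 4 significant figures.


Step 1: dF = F2 - F1 = -4.79214e-19 - (-4.786e-19) = -6.14e-22 J
Step 2: dT = T2 - T1 = 438.3 - 437.0 = 1.3 K
Step 3: S = -dF/dT = -(-6.14e-22)/1.3 = 4.723e-22 J/K

4.723e-22


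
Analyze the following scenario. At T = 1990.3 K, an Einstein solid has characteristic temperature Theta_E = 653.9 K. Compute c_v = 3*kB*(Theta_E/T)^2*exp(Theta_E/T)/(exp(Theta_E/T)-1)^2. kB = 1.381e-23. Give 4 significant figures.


Step 1: x = Theta_E/T = 653.9/1990.3 = 0.3285
Step 2: x^2 = 0.1079
Step 3: exp(x) = 1.389
Step 4: c_v = 3*1.381e-23*0.1079*1.389/(1.389-1)^2 = 4.106e-23

4.106e-23


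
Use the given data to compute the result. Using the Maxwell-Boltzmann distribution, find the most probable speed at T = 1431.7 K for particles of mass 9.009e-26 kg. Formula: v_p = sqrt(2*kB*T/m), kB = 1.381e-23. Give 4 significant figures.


Step 1: Numerator = 2*kB*T = 2*1.381e-23*1431.7 = 3.954e-20
Step 2: Ratio = 3.954e-20 / 9.009e-26 = 4.389e+05
Step 3: v_p = sqrt(4.389e+05) = 662.5 m/s

662.5


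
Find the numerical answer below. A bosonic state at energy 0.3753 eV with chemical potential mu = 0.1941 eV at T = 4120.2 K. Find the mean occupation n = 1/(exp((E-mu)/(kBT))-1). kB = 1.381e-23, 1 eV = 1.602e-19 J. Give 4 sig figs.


Step 1: (E - mu) = 0.1812 eV
Step 2: x = (E-mu)*eV/(kB*T) = 0.1812*1.602e-19/(1.381e-23*4120.2) = 0.5102
Step 3: exp(x) = 1.666
Step 4: n = 1/(exp(x)-1) = 1.502

1.502


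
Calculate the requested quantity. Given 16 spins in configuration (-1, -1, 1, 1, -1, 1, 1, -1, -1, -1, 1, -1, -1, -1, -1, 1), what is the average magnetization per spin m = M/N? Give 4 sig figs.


Step 1: Count up spins (+1): 6, down spins (-1): 10
Step 2: Total magnetization M = 6 - 10 = -4
Step 3: m = M/N = -4/16 = -0.25

-0.25


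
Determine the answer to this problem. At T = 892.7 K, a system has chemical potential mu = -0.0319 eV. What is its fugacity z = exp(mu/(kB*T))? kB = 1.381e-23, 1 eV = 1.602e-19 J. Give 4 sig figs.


Step 1: Convert mu to Joules: -0.0319*1.602e-19 = -5.11e-21 J
Step 2: kB*T = 1.381e-23*892.7 = 1.233e-20 J
Step 3: mu/(kB*T) = -0.4145
Step 4: z = exp(-0.4145) = 0.6607

0.6607


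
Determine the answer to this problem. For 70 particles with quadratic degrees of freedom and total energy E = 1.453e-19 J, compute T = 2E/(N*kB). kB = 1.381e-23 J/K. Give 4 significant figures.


Step 1: Numerator = 2*E = 2*1.453e-19 = 2.906e-19 J
Step 2: Denominator = N*kB = 70*1.381e-23 = 9.667e-22
Step 3: T = 2.906e-19 / 9.667e-22 = 300.6 K

300.6


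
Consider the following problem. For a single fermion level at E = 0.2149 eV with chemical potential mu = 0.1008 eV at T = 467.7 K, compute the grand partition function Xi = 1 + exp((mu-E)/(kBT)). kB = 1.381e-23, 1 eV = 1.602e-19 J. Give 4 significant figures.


Step 1: (mu - E) = 0.1008 - 0.2149 = -0.1141 eV
Step 2: x = (mu-E)*eV/(kB*T) = -0.1141*1.602e-19/(1.381e-23*467.7) = -2.83
Step 3: exp(x) = 0.05901
Step 4: Xi = 1 + 0.05901 = 1.059

1.059


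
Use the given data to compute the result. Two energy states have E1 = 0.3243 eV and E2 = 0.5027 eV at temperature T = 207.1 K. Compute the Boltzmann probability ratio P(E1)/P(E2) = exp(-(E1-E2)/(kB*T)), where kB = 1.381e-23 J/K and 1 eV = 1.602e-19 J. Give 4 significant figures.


Step 1: Compute energy difference dE = E1 - E2 = 0.3243 - 0.5027 = -0.1784 eV
Step 2: Convert to Joules: dE_J = -0.1784 * 1.602e-19 = -2.858e-20 J
Step 3: Compute exponent = -dE_J / (kB * T) = -(-2.858e-20) / (1.381e-23 * 207.1) = 9.993
Step 4: P(E1)/P(E2) = exp(9.993) = 2.187e+04

2.187e+04


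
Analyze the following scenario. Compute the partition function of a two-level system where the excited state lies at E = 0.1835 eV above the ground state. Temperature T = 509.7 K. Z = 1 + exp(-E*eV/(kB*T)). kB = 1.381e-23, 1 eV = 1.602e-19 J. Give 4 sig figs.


Step 1: Compute beta*E = E*eV/(kB*T) = 0.1835*1.602e-19/(1.381e-23*509.7) = 4.176
Step 2: exp(-beta*E) = exp(-4.176) = 0.01536
Step 3: Z = 1 + 0.01536 = 1.015

1.015


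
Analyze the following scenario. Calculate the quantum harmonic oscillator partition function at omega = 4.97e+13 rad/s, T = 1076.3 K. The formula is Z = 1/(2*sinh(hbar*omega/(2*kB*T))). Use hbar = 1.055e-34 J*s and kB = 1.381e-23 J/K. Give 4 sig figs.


Step 1: Compute x = hbar*omega/(kB*T) = 1.055e-34*4.97e+13/(1.381e-23*1076.3) = 0.3528
Step 2: x/2 = 0.1764
Step 3: sinh(x/2) = 0.1773
Step 4: Z = 1/(2*0.1773) = 2.82

2.82


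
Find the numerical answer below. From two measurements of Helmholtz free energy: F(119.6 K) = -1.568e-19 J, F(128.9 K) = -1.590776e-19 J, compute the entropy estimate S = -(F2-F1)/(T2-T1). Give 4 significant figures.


Step 1: dF = F2 - F1 = -1.590776e-19 - (-1.568e-19) = -2.2776e-21 J
Step 2: dT = T2 - T1 = 128.9 - 119.6 = 9.3 K
Step 3: S = -dF/dT = -(-2.2776e-21)/9.3 = 2.449e-22 J/K

2.449e-22


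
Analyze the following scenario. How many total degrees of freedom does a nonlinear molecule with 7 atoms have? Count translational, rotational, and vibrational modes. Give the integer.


Step 1: Translational DOF = 3
Step 2: Rotational DOF (nonlinear) = 3
Step 3: Vibrational DOF = 3*7 - 6 = 15
Step 4: Total = 3 + 3 + 15 = 21

21


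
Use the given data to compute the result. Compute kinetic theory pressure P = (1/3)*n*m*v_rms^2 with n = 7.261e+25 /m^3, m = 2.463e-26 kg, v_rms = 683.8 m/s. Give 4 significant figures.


Step 1: v_rms^2 = 683.8^2 = 4.676e+05
Step 2: n*m = 7.261e+25*2.463e-26 = 1.788
Step 3: P = (1/3)*1.788*4.676e+05 = 2.787e+05 Pa

2.787e+05


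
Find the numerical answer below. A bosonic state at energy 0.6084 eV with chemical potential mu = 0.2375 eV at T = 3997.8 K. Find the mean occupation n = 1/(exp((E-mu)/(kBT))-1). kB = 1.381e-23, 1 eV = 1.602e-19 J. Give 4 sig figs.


Step 1: (E - mu) = 0.3709 eV
Step 2: x = (E-mu)*eV/(kB*T) = 0.3709*1.602e-19/(1.381e-23*3997.8) = 1.076
Step 3: exp(x) = 2.934
Step 4: n = 1/(exp(x)-1) = 0.5172

0.5172


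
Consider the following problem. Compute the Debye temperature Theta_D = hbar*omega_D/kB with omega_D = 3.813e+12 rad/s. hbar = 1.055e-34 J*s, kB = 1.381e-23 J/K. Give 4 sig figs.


Step 1: hbar*omega_D = 1.055e-34 * 3.813e+12 = 4.023e-22 J
Step 2: Theta_D = 4.023e-22 / 1.381e-23
Step 3: Theta_D = 29.13 K

29.13


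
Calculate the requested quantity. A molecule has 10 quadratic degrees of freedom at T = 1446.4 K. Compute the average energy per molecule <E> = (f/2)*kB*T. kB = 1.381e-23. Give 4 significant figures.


Step 1: f/2 = 10/2 = 5
Step 2: kB*T = 1.381e-23 * 1446.4 = 1.997e-20
Step 3: <E> = 5 * 1.997e-20 = 9.987e-20 J

9.987e-20


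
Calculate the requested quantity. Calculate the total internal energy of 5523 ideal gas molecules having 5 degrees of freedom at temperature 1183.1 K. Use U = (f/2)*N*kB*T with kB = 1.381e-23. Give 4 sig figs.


Step 1: f/2 = 5/2 = 2.5
Step 2: N*kB*T = 5523*1.381e-23*1183.1 = 9.024e-17
Step 3: U = 2.5 * 9.024e-17 = 2.256e-16 J

2.256e-16


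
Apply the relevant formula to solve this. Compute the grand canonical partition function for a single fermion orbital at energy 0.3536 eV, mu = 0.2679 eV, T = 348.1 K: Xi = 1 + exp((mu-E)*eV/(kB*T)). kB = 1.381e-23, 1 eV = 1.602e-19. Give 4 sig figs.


Step 1: (mu - E) = 0.2679 - 0.3536 = -0.0857 eV
Step 2: x = (mu-E)*eV/(kB*T) = -0.0857*1.602e-19/(1.381e-23*348.1) = -2.856
Step 3: exp(x) = 0.0575
Step 4: Xi = 1 + 0.0575 = 1.058

1.058


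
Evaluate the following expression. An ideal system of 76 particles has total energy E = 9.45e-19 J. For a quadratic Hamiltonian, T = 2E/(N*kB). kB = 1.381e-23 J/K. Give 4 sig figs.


Step 1: Numerator = 2*E = 2*9.45e-19 = 1.89e-18 J
Step 2: Denominator = N*kB = 76*1.381e-23 = 1.05e-21
Step 3: T = 1.89e-18 / 1.05e-21 = 1801 K

1801


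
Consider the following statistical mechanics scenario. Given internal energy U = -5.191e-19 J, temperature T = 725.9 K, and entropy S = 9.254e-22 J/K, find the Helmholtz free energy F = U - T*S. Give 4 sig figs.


Step 1: T*S = 725.9 * 9.254e-22 = 6.717e-19 J
Step 2: F = U - T*S = -5.191e-19 - 6.717e-19
Step 3: F = -1.191e-18 J

-1.191e-18


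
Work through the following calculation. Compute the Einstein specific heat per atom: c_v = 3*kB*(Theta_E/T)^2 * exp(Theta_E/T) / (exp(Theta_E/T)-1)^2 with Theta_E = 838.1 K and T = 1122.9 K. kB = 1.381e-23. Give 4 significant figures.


Step 1: x = Theta_E/T = 838.1/1122.9 = 0.7464
Step 2: x^2 = 0.5571
Step 3: exp(x) = 2.109
Step 4: c_v = 3*1.381e-23*0.5571*2.109/(2.109-1)^2 = 3.956e-23

3.956e-23


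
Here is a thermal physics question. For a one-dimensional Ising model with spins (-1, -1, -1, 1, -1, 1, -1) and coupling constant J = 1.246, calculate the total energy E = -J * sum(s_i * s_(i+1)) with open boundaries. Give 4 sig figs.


Step 1: Nearest-neighbor products: 1, 1, -1, -1, -1, -1
Step 2: Sum of products = -2
Step 3: E = -1.246 * -2 = 2.492

2.492


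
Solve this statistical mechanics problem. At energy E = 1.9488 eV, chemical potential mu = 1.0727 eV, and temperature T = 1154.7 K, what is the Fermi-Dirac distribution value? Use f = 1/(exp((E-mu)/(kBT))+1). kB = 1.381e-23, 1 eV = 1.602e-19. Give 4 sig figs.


Step 1: (E - mu) = 1.9488 - 1.0727 = 0.8761 eV
Step 2: Convert: (E-mu)*eV = 1.404e-19 J
Step 3: x = (E-mu)*eV/(kB*T) = 8.801
Step 4: f = 1/(exp(8.801)+1) = 0.0001505

0.0001505


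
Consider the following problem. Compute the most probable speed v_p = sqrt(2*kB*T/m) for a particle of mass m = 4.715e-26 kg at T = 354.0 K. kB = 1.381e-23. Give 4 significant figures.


Step 1: Numerator = 2*kB*T = 2*1.381e-23*354.0 = 9.777e-21
Step 2: Ratio = 9.777e-21 / 4.715e-26 = 2.074e+05
Step 3: v_p = sqrt(2.074e+05) = 455.4 m/s

455.4


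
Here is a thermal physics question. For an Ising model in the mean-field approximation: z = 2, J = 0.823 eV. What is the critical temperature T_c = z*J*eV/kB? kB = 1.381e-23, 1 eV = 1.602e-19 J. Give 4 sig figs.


Step 1: z*J = 2*0.823 = 1.646 eV
Step 2: Convert to Joules: 1.646*1.602e-19 = 2.637e-19 J
Step 3: T_c = 2.637e-19 / 1.381e-23 = 1.909e+04 K

1.909e+04


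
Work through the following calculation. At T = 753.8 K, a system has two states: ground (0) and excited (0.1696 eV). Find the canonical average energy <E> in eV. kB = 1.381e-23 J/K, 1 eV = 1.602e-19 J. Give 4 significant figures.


Step 1: beta*E = 0.1696*1.602e-19/(1.381e-23*753.8) = 2.61
Step 2: exp(-beta*E) = 0.07354
Step 3: <E> = 0.1696*0.07354/(1+0.07354) = 0.01162 eV

0.01162


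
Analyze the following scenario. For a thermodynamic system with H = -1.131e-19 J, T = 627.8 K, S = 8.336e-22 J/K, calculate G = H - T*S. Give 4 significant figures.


Step 1: T*S = 627.8 * 8.336e-22 = 5.233e-19 J
Step 2: G = H - T*S = -1.131e-19 - 5.233e-19
Step 3: G = -6.364e-19 J

-6.364e-19


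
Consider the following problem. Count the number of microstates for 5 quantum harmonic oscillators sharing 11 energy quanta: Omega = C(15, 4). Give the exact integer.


Step 1: Use binomial coefficient C(15, 4)
Step 2: Numerator = 15! / 11!
Step 3: Denominator = 4!
Step 4: Omega = 1365

1365


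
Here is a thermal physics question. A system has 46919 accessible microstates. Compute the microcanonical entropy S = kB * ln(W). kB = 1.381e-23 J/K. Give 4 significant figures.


Step 1: ln(W) = ln(46919) = 10.76
Step 2: S = kB * ln(W) = 1.381e-23 * 10.76
Step 3: S = 1.485e-22 J/K

1.485e-22


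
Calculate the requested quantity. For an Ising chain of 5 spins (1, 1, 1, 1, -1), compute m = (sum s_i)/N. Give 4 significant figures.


Step 1: Count up spins (+1): 4, down spins (-1): 1
Step 2: Total magnetization M = 4 - 1 = 3
Step 3: m = M/N = 3/5 = 0.6

0.6


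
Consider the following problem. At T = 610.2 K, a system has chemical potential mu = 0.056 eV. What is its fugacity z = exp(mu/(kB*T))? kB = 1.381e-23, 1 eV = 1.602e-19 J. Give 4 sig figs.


Step 1: Convert mu to Joules: 0.056*1.602e-19 = 8.971e-21 J
Step 2: kB*T = 1.381e-23*610.2 = 8.427e-21 J
Step 3: mu/(kB*T) = 1.065
Step 4: z = exp(1.065) = 2.9

2.9


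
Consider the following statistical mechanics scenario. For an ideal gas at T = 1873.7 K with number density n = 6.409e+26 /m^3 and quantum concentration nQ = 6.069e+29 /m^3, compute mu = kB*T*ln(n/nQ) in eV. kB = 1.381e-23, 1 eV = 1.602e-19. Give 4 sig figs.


Step 1: n/nQ = 6.409e+26/6.069e+29 = 0.001056
Step 2: ln(n/nQ) = -6.853
Step 3: mu = kB*T*ln(n/nQ) = 2.588e-20*-6.853 = -1.773e-19 J
Step 4: Convert to eV: -1.773e-19/1.602e-19 = -1.107 eV

-1.107


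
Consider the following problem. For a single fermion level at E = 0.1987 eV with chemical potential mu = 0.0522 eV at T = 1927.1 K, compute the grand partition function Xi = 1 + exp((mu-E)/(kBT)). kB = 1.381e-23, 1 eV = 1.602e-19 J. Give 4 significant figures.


Step 1: (mu - E) = 0.0522 - 0.1987 = -0.1465 eV
Step 2: x = (mu-E)*eV/(kB*T) = -0.1465*1.602e-19/(1.381e-23*1927.1) = -0.8819
Step 3: exp(x) = 0.414
Step 4: Xi = 1 + 0.414 = 1.414

1.414


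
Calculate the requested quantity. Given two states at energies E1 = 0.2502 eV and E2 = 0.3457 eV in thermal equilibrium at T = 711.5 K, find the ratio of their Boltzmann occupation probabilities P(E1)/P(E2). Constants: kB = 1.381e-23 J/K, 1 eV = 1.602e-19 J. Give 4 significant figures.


Step 1: Compute energy difference dE = E1 - E2 = 0.2502 - 0.3457 = -0.0955 eV
Step 2: Convert to Joules: dE_J = -0.0955 * 1.602e-19 = -1.53e-20 J
Step 3: Compute exponent = -dE_J / (kB * T) = -(-1.53e-20) / (1.381e-23 * 711.5) = 1.557
Step 4: P(E1)/P(E2) = exp(1.557) = 4.745

4.745


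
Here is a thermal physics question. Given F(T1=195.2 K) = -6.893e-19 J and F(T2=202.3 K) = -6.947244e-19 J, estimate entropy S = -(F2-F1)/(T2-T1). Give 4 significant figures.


Step 1: dF = F2 - F1 = -6.947244e-19 - (-6.893e-19) = -5.4244e-21 J
Step 2: dT = T2 - T1 = 202.3 - 195.2 = 7.1 K
Step 3: S = -dF/dT = -(-5.4244e-21)/7.1 = 7.64e-22 J/K

7.64e-22


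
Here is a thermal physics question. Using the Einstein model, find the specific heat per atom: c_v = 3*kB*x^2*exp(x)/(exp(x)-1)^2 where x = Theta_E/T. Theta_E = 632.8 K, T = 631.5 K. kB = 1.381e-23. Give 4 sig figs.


Step 1: x = Theta_E/T = 632.8/631.5 = 1.002
Step 2: x^2 = 1.004
Step 3: exp(x) = 2.724
Step 4: c_v = 3*1.381e-23*1.004*2.724/(2.724-1)^2 = 3.813e-23

3.813e-23


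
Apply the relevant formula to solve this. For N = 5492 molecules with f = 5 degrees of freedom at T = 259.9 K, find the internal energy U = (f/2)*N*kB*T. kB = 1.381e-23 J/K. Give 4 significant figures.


Step 1: f/2 = 5/2 = 2.5
Step 2: N*kB*T = 5492*1.381e-23*259.9 = 1.971e-17
Step 3: U = 2.5 * 1.971e-17 = 4.928e-17 J

4.928e-17


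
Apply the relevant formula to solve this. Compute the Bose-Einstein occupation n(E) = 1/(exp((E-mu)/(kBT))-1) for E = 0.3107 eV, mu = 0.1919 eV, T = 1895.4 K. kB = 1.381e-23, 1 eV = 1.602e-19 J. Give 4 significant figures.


Step 1: (E - mu) = 0.1188 eV
Step 2: x = (E-mu)*eV/(kB*T) = 0.1188*1.602e-19/(1.381e-23*1895.4) = 0.7271
Step 3: exp(x) = 2.069
Step 4: n = 1/(exp(x)-1) = 0.9354

0.9354


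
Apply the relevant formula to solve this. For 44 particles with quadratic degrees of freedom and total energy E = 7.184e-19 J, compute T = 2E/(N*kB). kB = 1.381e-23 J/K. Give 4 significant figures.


Step 1: Numerator = 2*E = 2*7.184e-19 = 1.437e-18 J
Step 2: Denominator = N*kB = 44*1.381e-23 = 6.076e-22
Step 3: T = 1.437e-18 / 6.076e-22 = 2365 K

2365


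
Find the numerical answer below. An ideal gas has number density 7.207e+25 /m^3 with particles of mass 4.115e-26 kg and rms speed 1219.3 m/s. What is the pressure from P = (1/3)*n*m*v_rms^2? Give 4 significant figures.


Step 1: v_rms^2 = 1219.3^2 = 1.487e+06
Step 2: n*m = 7.207e+25*4.115e-26 = 2.966
Step 3: P = (1/3)*2.966*1.487e+06 = 1.47e+06 Pa

1.47e+06


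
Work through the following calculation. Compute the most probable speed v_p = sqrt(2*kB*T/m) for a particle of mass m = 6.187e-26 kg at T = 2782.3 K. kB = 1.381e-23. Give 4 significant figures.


Step 1: Numerator = 2*kB*T = 2*1.381e-23*2782.3 = 7.685e-20
Step 2: Ratio = 7.685e-20 / 6.187e-26 = 1.242e+06
Step 3: v_p = sqrt(1.242e+06) = 1114 m/s

1114


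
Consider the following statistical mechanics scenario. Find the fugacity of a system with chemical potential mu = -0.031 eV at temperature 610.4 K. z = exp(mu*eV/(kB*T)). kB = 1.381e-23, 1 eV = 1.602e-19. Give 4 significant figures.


Step 1: Convert mu to Joules: -0.031*1.602e-19 = -4.966e-21 J
Step 2: kB*T = 1.381e-23*610.4 = 8.43e-21 J
Step 3: mu/(kB*T) = -0.5891
Step 4: z = exp(-0.5891) = 0.5548

0.5548


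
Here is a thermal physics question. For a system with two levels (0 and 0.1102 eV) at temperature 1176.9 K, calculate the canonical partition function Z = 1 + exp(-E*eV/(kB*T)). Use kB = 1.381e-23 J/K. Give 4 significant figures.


Step 1: Compute beta*E = E*eV/(kB*T) = 0.1102*1.602e-19/(1.381e-23*1176.9) = 1.086
Step 2: exp(-beta*E) = exp(-1.086) = 0.3375
Step 3: Z = 1 + 0.3375 = 1.337

1.337


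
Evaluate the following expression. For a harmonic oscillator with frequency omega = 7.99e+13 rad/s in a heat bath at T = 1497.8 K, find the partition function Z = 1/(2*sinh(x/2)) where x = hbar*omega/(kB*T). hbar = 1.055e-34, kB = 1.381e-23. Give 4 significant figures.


Step 1: Compute x = hbar*omega/(kB*T) = 1.055e-34*7.99e+13/(1.381e-23*1497.8) = 0.4075
Step 2: x/2 = 0.2038
Step 3: sinh(x/2) = 0.2052
Step 4: Z = 1/(2*0.2052) = 2.437

2.437


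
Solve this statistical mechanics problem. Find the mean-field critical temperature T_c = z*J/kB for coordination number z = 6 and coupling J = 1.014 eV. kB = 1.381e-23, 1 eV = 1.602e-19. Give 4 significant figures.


Step 1: z*J = 6*1.014 = 6.084 eV
Step 2: Convert to Joules: 6.084*1.602e-19 = 9.747e-19 J
Step 3: T_c = 9.747e-19 / 1.381e-23 = 7.058e+04 K

7.058e+04


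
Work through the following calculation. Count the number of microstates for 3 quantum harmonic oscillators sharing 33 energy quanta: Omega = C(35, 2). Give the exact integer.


Step 1: Use binomial coefficient C(35, 2)
Step 2: Numerator = 35! / 33!
Step 3: Denominator = 2!
Step 4: Omega = 595

595


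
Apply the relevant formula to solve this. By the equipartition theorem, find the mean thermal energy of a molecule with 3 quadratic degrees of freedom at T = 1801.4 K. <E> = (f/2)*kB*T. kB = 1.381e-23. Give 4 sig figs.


Step 1: f/2 = 3/2 = 1.5
Step 2: kB*T = 1.381e-23 * 1801.4 = 2.488e-20
Step 3: <E> = 1.5 * 2.488e-20 = 3.732e-20 J

3.732e-20


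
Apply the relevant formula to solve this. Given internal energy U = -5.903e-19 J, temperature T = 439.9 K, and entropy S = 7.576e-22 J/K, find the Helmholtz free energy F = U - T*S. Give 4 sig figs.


Step 1: T*S = 439.9 * 7.576e-22 = 3.333e-19 J
Step 2: F = U - T*S = -5.903e-19 - 3.333e-19
Step 3: F = -9.236e-19 J

-9.236e-19


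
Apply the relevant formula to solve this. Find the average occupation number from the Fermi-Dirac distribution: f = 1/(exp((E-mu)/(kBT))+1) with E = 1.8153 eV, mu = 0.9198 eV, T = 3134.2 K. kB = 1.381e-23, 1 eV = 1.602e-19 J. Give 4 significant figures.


Step 1: (E - mu) = 1.8153 - 0.9198 = 0.8955 eV
Step 2: Convert: (E-mu)*eV = 1.435e-19 J
Step 3: x = (E-mu)*eV/(kB*T) = 3.314
Step 4: f = 1/(exp(3.314)+1) = 0.03508

0.03508


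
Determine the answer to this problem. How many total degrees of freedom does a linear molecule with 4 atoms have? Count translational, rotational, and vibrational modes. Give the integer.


Step 1: Translational DOF = 3
Step 2: Rotational DOF (linear) = 2
Step 3: Vibrational DOF = 3*4 - 5 = 7
Step 4: Total = 3 + 2 + 7 = 12

12


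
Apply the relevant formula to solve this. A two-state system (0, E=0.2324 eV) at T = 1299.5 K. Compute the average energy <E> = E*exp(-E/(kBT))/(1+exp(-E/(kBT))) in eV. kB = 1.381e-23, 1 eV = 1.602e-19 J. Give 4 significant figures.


Step 1: beta*E = 0.2324*1.602e-19/(1.381e-23*1299.5) = 2.075
Step 2: exp(-beta*E) = 0.1256
Step 3: <E> = 0.2324*0.1256/(1+0.1256) = 0.02593 eV

0.02593


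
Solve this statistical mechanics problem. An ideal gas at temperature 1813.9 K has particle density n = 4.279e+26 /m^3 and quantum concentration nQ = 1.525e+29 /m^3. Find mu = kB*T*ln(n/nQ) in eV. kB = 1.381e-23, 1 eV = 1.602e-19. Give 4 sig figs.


Step 1: n/nQ = 4.279e+26/1.525e+29 = 0.002806
Step 2: ln(n/nQ) = -5.876
Step 3: mu = kB*T*ln(n/nQ) = 2.505e-20*-5.876 = -1.472e-19 J
Step 4: Convert to eV: -1.472e-19/1.602e-19 = -0.9188 eV

-0.9188


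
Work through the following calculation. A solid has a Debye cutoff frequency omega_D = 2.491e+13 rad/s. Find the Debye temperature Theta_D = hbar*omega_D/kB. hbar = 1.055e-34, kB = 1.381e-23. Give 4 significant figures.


Step 1: hbar*omega_D = 1.055e-34 * 2.491e+13 = 2.628e-21 J
Step 2: Theta_D = 2.628e-21 / 1.381e-23
Step 3: Theta_D = 190.3 K

190.3


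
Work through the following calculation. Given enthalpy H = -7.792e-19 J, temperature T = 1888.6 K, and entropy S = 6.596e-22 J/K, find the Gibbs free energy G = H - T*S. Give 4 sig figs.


Step 1: T*S = 1888.6 * 6.596e-22 = 1.246e-18 J
Step 2: G = H - T*S = -7.792e-19 - 1.246e-18
Step 3: G = -2.025e-18 J

-2.025e-18


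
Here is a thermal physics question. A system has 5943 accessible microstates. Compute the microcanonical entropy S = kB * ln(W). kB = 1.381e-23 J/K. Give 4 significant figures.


Step 1: ln(W) = ln(5943) = 8.69
Step 2: S = kB * ln(W) = 1.381e-23 * 8.69
Step 3: S = 1.2e-22 J/K

1.2e-22


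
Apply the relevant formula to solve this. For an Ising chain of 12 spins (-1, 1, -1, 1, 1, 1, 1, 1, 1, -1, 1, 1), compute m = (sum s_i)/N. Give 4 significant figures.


Step 1: Count up spins (+1): 9, down spins (-1): 3
Step 2: Total magnetization M = 9 - 3 = 6
Step 3: m = M/N = 6/12 = 0.5

0.5


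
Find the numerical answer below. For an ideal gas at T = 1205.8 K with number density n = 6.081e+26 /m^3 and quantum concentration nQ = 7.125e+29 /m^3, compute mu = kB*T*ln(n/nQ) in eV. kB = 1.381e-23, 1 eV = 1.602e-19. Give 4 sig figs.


Step 1: n/nQ = 6.081e+26/7.125e+29 = 0.0008535
Step 2: ln(n/nQ) = -7.066
Step 3: mu = kB*T*ln(n/nQ) = 1.665e-20*-7.066 = -1.177e-19 J
Step 4: Convert to eV: -1.177e-19/1.602e-19 = -0.7345 eV

-0.7345


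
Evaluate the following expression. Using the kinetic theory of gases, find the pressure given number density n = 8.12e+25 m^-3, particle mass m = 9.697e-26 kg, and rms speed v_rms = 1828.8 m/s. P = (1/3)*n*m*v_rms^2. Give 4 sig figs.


Step 1: v_rms^2 = 1828.8^2 = 3.345e+06
Step 2: n*m = 8.12e+25*9.697e-26 = 7.874
Step 3: P = (1/3)*7.874*3.345e+06 = 8.778e+06 Pa

8.778e+06


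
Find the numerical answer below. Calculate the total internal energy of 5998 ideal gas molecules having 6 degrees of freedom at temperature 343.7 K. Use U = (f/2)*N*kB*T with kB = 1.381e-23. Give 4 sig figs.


Step 1: f/2 = 6/2 = 3.0
Step 2: N*kB*T = 5998*1.381e-23*343.7 = 2.847e-17
Step 3: U = 3.0 * 2.847e-17 = 8.541e-17 J

8.541e-17


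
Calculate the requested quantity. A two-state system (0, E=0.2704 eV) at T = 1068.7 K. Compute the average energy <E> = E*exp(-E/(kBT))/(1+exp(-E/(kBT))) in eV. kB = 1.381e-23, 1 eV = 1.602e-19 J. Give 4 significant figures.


Step 1: beta*E = 0.2704*1.602e-19/(1.381e-23*1068.7) = 2.935
Step 2: exp(-beta*E) = 0.05313
Step 3: <E> = 0.2704*0.05313/(1+0.05313) = 0.01364 eV

0.01364


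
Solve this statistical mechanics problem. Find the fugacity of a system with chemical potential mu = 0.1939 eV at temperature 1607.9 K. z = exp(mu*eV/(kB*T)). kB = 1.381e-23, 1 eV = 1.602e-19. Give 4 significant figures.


Step 1: Convert mu to Joules: 0.1939*1.602e-19 = 3.106e-20 J
Step 2: kB*T = 1.381e-23*1607.9 = 2.221e-20 J
Step 3: mu/(kB*T) = 1.399
Step 4: z = exp(1.399) = 4.051

4.051


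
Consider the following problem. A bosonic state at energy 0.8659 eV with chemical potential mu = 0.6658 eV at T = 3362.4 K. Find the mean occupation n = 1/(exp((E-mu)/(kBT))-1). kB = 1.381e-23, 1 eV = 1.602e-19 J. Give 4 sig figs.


Step 1: (E - mu) = 0.2001 eV
Step 2: x = (E-mu)*eV/(kB*T) = 0.2001*1.602e-19/(1.381e-23*3362.4) = 0.6903
Step 3: exp(x) = 1.994
Step 4: n = 1/(exp(x)-1) = 1.006

1.006


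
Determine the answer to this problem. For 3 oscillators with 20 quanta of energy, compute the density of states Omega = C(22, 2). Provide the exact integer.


Step 1: Use binomial coefficient C(22, 2)
Step 2: Numerator = 22! / 20!
Step 3: Denominator = 2!
Step 4: Omega = 231

231


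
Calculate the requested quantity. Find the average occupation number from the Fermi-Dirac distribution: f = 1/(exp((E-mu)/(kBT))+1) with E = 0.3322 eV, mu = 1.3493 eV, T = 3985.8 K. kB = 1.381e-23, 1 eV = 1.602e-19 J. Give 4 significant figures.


Step 1: (E - mu) = 0.3322 - 1.3493 = -1.017 eV
Step 2: Convert: (E-mu)*eV = -1.629e-19 J
Step 3: x = (E-mu)*eV/(kB*T) = -2.96
Step 4: f = 1/(exp(-2.96)+1) = 0.9507

0.9507


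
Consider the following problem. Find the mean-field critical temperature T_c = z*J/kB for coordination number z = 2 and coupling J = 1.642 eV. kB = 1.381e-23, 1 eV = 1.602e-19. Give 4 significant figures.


Step 1: z*J = 2*1.642 = 3.284 eV
Step 2: Convert to Joules: 3.284*1.602e-19 = 5.261e-19 J
Step 3: T_c = 5.261e-19 / 1.381e-23 = 3.81e+04 K

3.81e+04


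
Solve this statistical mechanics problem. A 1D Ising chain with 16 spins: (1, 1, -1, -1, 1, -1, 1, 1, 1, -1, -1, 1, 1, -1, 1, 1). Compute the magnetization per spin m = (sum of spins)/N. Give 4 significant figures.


Step 1: Count up spins (+1): 10, down spins (-1): 6
Step 2: Total magnetization M = 10 - 6 = 4
Step 3: m = M/N = 4/16 = 0.25

0.25


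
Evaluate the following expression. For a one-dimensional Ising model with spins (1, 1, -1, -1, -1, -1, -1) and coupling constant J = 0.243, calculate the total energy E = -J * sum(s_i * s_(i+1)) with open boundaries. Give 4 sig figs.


Step 1: Nearest-neighbor products: 1, -1, 1, 1, 1, 1
Step 2: Sum of products = 4
Step 3: E = -0.243 * 4 = -0.972

-0.972


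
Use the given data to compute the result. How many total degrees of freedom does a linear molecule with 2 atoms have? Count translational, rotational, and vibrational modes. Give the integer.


Step 1: Translational DOF = 3
Step 2: Rotational DOF (linear) = 2
Step 3: Vibrational DOF = 3*2 - 5 = 1
Step 4: Total = 3 + 2 + 1 = 6

6


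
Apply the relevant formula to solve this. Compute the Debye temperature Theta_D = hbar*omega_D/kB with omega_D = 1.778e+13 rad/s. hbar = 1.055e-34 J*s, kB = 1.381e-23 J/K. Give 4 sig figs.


Step 1: hbar*omega_D = 1.055e-34 * 1.778e+13 = 1.876e-21 J
Step 2: Theta_D = 1.876e-21 / 1.381e-23
Step 3: Theta_D = 135.8 K

135.8


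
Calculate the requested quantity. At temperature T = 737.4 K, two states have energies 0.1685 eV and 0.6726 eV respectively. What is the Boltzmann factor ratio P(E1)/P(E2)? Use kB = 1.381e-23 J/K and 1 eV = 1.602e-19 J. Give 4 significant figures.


Step 1: Compute energy difference dE = E1 - E2 = 0.1685 - 0.6726 = -0.5041 eV
Step 2: Convert to Joules: dE_J = -0.5041 * 1.602e-19 = -8.076e-20 J
Step 3: Compute exponent = -dE_J / (kB * T) = -(-8.076e-20) / (1.381e-23 * 737.4) = 7.93
Step 4: P(E1)/P(E2) = exp(7.93) = 2780

2780


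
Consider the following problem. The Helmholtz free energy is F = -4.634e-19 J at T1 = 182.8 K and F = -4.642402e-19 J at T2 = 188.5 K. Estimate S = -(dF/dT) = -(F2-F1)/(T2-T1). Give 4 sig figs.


Step 1: dF = F2 - F1 = -4.642402e-19 - (-4.634e-19) = -8.402e-22 J
Step 2: dT = T2 - T1 = 188.5 - 182.8 = 5.7 K
Step 3: S = -dF/dT = -(-8.402e-22)/5.7 = 1.474e-22 J/K

1.474e-22


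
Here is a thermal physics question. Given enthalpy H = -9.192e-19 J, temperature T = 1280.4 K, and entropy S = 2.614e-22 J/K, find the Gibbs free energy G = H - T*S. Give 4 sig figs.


Step 1: T*S = 1280.4 * 2.614e-22 = 3.347e-19 J
Step 2: G = H - T*S = -9.192e-19 - 3.347e-19
Step 3: G = -1.254e-18 J

-1.254e-18


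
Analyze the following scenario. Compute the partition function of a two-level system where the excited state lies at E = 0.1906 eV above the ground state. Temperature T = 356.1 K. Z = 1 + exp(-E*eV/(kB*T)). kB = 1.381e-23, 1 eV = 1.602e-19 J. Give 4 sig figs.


Step 1: Compute beta*E = E*eV/(kB*T) = 0.1906*1.602e-19/(1.381e-23*356.1) = 6.209
Step 2: exp(-beta*E) = exp(-6.209) = 0.002011
Step 3: Z = 1 + 0.002011 = 1.002

1.002


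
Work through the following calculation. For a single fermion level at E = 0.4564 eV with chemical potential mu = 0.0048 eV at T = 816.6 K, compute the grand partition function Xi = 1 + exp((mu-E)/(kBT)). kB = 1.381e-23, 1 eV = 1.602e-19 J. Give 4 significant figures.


Step 1: (mu - E) = 0.0048 - 0.4564 = -0.4516 eV
Step 2: x = (mu-E)*eV/(kB*T) = -0.4516*1.602e-19/(1.381e-23*816.6) = -6.415
Step 3: exp(x) = 0.001636
Step 4: Xi = 1 + 0.001636 = 1.002

1.002


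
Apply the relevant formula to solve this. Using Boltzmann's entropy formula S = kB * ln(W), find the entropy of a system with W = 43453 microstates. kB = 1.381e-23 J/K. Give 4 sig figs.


Step 1: ln(W) = ln(43453) = 10.68
Step 2: S = kB * ln(W) = 1.381e-23 * 10.68
Step 3: S = 1.475e-22 J/K

1.475e-22


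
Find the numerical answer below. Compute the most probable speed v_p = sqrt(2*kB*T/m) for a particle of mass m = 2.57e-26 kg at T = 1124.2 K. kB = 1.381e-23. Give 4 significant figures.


Step 1: Numerator = 2*kB*T = 2*1.381e-23*1124.2 = 3.105e-20
Step 2: Ratio = 3.105e-20 / 2.57e-26 = 1.208e+06
Step 3: v_p = sqrt(1.208e+06) = 1099 m/s

1099


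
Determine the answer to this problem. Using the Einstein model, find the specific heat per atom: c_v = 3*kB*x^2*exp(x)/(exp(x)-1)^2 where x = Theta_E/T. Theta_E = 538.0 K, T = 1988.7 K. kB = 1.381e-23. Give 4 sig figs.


Step 1: x = Theta_E/T = 538.0/1988.7 = 0.2705
Step 2: x^2 = 0.07319
Step 3: exp(x) = 1.311
Step 4: c_v = 3*1.381e-23*0.07319*1.311/(1.311-1)^2 = 4.118e-23

4.118e-23


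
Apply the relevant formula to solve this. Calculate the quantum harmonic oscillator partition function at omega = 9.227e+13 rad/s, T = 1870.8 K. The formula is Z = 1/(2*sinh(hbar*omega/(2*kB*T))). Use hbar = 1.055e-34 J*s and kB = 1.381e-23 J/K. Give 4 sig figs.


Step 1: Compute x = hbar*omega/(kB*T) = 1.055e-34*9.227e+13/(1.381e-23*1870.8) = 0.3768
Step 2: x/2 = 0.1884
Step 3: sinh(x/2) = 0.1895
Step 4: Z = 1/(2*0.1895) = 2.638

2.638


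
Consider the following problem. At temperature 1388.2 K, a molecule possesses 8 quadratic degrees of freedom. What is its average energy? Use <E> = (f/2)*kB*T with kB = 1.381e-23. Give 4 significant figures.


Step 1: f/2 = 8/2 = 4
Step 2: kB*T = 1.381e-23 * 1388.2 = 1.917e-20
Step 3: <E> = 4 * 1.917e-20 = 7.668e-20 J

7.668e-20


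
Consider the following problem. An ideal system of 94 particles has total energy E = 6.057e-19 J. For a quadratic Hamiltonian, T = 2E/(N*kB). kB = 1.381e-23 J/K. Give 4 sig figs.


Step 1: Numerator = 2*E = 2*6.057e-19 = 1.211e-18 J
Step 2: Denominator = N*kB = 94*1.381e-23 = 1.298e-21
Step 3: T = 1.211e-18 / 1.298e-21 = 933.2 K

933.2


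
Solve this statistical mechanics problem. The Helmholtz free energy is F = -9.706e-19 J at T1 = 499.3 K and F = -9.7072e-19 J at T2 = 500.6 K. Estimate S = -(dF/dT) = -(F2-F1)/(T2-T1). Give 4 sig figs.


Step 1: dF = F2 - F1 = -9.7072e-19 - (-9.706e-19) = -1.2e-22 J
Step 2: dT = T2 - T1 = 500.6 - 499.3 = 1.3 K
Step 3: S = -dF/dT = -(-1.2e-22)/1.3 = 9.231e-23 J/K

9.231e-23


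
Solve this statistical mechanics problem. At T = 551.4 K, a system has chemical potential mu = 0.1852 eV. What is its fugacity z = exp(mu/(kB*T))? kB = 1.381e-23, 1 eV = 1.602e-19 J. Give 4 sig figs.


Step 1: Convert mu to Joules: 0.1852*1.602e-19 = 2.967e-20 J
Step 2: kB*T = 1.381e-23*551.4 = 7.615e-21 J
Step 3: mu/(kB*T) = 3.896
Step 4: z = exp(3.896) = 49.22

49.22


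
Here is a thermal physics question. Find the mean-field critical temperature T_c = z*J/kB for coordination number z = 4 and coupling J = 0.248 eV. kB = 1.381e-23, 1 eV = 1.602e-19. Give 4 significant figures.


Step 1: z*J = 4*0.248 = 0.992 eV
Step 2: Convert to Joules: 0.992*1.602e-19 = 1.589e-19 J
Step 3: T_c = 1.589e-19 / 1.381e-23 = 1.151e+04 K

1.151e+04


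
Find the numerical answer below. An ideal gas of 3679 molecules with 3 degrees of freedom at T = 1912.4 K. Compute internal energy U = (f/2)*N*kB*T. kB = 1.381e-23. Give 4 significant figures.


Step 1: f/2 = 3/2 = 1.5
Step 2: N*kB*T = 3679*1.381e-23*1912.4 = 9.716e-17
Step 3: U = 1.5 * 9.716e-17 = 1.457e-16 J

1.457e-16


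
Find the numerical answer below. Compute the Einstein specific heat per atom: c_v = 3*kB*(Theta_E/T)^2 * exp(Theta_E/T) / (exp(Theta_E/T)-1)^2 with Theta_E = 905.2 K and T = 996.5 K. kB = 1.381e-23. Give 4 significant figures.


Step 1: x = Theta_E/T = 905.2/996.5 = 0.9084
Step 2: x^2 = 0.8252
Step 3: exp(x) = 2.48
Step 4: c_v = 3*1.381e-23*0.8252*2.48/(2.48-1)^2 = 3.869e-23

3.869e-23


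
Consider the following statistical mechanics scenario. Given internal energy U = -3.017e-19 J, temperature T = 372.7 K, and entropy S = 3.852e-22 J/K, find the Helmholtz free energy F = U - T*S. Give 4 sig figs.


Step 1: T*S = 372.7 * 3.852e-22 = 1.436e-19 J
Step 2: F = U - T*S = -3.017e-19 - 1.436e-19
Step 3: F = -4.453e-19 J

-4.453e-19


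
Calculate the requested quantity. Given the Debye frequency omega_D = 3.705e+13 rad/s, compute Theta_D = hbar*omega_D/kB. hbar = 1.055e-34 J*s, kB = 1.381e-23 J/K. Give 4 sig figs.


Step 1: hbar*omega_D = 1.055e-34 * 3.705e+13 = 3.909e-21 J
Step 2: Theta_D = 3.909e-21 / 1.381e-23
Step 3: Theta_D = 283 K

283


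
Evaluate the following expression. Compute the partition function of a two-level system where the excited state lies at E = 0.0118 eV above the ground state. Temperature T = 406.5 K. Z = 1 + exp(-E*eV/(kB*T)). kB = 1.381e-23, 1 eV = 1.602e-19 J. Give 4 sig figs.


Step 1: Compute beta*E = E*eV/(kB*T) = 0.0118*1.602e-19/(1.381e-23*406.5) = 0.3367
Step 2: exp(-beta*E) = exp(-0.3367) = 0.7141
Step 3: Z = 1 + 0.7141 = 1.714

1.714


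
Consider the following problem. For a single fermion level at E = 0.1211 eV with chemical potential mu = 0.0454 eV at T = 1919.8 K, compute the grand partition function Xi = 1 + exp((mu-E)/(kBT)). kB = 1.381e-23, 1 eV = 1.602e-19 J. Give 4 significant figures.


Step 1: (mu - E) = 0.0454 - 0.1211 = -0.0757 eV
Step 2: x = (mu-E)*eV/(kB*T) = -0.0757*1.602e-19/(1.381e-23*1919.8) = -0.4574
Step 3: exp(x) = 0.6329
Step 4: Xi = 1 + 0.6329 = 1.633

1.633


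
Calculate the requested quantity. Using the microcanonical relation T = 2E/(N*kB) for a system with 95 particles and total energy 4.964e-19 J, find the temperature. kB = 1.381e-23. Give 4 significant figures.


Step 1: Numerator = 2*E = 2*4.964e-19 = 9.928e-19 J
Step 2: Denominator = N*kB = 95*1.381e-23 = 1.312e-21
Step 3: T = 9.928e-19 / 1.312e-21 = 756.7 K

756.7


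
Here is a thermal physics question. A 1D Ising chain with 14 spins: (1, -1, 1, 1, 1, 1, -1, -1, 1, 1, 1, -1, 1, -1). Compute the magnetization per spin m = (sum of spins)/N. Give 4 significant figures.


Step 1: Count up spins (+1): 9, down spins (-1): 5
Step 2: Total magnetization M = 9 - 5 = 4
Step 3: m = M/N = 4/14 = 0.2857

0.2857


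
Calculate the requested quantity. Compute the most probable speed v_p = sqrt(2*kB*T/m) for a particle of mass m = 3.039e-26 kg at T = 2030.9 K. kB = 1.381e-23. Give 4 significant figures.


Step 1: Numerator = 2*kB*T = 2*1.381e-23*2030.9 = 5.609e-20
Step 2: Ratio = 5.609e-20 / 3.039e-26 = 1.846e+06
Step 3: v_p = sqrt(1.846e+06) = 1359 m/s

1359


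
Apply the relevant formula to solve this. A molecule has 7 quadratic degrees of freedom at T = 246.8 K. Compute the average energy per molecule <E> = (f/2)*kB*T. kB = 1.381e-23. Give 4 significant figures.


Step 1: f/2 = 7/2 = 3.5
Step 2: kB*T = 1.381e-23 * 246.8 = 3.408e-21
Step 3: <E> = 3.5 * 3.408e-21 = 1.193e-20 J

1.193e-20


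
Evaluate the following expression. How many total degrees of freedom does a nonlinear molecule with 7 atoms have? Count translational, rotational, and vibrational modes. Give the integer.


Step 1: Translational DOF = 3
Step 2: Rotational DOF (nonlinear) = 3
Step 3: Vibrational DOF = 3*7 - 6 = 15
Step 4: Total = 3 + 3 + 15 = 21

21


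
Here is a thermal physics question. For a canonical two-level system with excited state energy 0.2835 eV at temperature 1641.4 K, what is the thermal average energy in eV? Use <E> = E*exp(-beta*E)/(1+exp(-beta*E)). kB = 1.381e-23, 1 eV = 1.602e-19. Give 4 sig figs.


Step 1: beta*E = 0.2835*1.602e-19/(1.381e-23*1641.4) = 2.004
Step 2: exp(-beta*E) = 0.1349
Step 3: <E> = 0.2835*0.1349/(1+0.1349) = 0.03369 eV

0.03369
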